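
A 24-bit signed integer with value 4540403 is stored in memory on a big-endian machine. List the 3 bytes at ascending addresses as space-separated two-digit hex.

45 47 F3

4540403 in hexadecimal, padded to 24 bits, is 0x4547F3.
Split into bytes (most-significant first): 45 47 F3.
Big-endian: lowest address holds the most-significant byte.
So the memory order matches the most-significant-first order: 45 47 F3.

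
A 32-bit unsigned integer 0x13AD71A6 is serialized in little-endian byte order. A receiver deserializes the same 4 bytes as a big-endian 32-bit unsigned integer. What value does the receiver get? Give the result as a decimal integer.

2792467731

Stored little-endian, the bytes at ascending addresses are A6 71 AD 13.
Read back as big-endian, the last byte is least significant, giving 0xA671AD13.
0xA671AD13 = 2792467731.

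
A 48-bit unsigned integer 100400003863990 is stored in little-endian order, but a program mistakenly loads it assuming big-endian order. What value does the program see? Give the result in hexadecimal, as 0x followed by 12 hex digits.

0xB6D59032505B

100400003863990 in 48-bit hexadecimal is 0x5B503290D5B6.
Stored little-endian, the bytes at ascending addresses are B6 D5 90 32 50 5B.
Read back as big-endian, the last byte is least significant, giving 0xB6D59032505B.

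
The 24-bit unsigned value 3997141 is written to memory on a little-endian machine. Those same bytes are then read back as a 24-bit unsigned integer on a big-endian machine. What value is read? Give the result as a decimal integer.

3997141 in 24-bit hexadecimal is 0x3CFDD5.
Stored little-endian, the bytes at ascending addresses are D5 FD 3C.
Read back as big-endian, the last byte is least significant, giving 0xD5FD3C.
0xD5FD3C = 14023996.

14023996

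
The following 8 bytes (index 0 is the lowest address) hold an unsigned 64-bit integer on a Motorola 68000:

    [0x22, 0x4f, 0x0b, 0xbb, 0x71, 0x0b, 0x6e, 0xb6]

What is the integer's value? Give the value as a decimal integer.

2472207620133056182

Big-endian stores the most-significant byte at the lowest address.
The bytes are already most-significant first: 0x224F0BBB710B6EB6.
0x224F0BBB710B6EB6 = 2472207620133056182.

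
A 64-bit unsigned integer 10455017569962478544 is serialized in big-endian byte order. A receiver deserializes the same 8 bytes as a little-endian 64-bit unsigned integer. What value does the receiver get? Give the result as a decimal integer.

10455017569962478544 in 64-bit hexadecimal is 0x9117AF163A14CBD0.
Stored big-endian, the bytes at ascending addresses are 91 17 AF 16 3A 14 CB D0.
Read back as little-endian, the first byte is least significant, giving 0xD0CB143A16AF1791.
0xD0CB143A16AF1791 = 15045141219882506129.

15045141219882506129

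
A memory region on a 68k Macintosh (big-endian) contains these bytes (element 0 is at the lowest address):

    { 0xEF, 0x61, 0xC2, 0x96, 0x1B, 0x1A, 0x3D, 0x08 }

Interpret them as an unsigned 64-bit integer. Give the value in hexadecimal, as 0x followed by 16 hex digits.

0xEF61C2961B1A3D08

Big-endian stores the most-significant byte at the lowest address.
The bytes are already most-significant first: 0xEF61C2961B1A3D08.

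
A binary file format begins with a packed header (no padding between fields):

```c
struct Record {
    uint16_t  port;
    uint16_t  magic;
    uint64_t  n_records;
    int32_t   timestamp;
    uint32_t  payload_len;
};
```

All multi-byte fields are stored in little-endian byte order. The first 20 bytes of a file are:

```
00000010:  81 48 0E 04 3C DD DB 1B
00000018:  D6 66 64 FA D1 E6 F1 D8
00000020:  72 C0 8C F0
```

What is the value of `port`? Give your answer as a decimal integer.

18561

`port` is the first field, at byte offset 0, occupying 2 bytes.
Bytes at offsets 0..1: 81 48.
Little-endian: lowest address holds the least-significant byte.
Reassemble most-significant byte first: 48 81 → 0x4881.
0x4881 = 18561.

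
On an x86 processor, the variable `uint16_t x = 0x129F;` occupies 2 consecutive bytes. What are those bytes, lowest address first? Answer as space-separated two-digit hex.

9F 12

Split into bytes (most-significant first): 12 9F.
In little-endian order the low byte comes first in memory.
So at ascending addresses the bytes are 9F 12.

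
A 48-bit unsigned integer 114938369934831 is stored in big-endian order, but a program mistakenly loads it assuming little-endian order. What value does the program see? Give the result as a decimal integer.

262807810247016

114938369934831 in 48-bit hexadecimal is 0x68892CB605EF.
Stored big-endian, the bytes at ascending addresses are 68 89 2C B6 05 EF.
Read back as little-endian, the first byte is least significant, giving 0xEF05B62C8968.
0xEF05B62C8968 = 262807810247016.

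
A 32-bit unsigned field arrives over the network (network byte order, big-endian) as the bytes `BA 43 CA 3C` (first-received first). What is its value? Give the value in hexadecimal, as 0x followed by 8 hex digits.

0xBA43CA3C

Big-endian stores the most-significant byte at the lowest address.
The bytes are already most-significant first: 0xBA43CA3C.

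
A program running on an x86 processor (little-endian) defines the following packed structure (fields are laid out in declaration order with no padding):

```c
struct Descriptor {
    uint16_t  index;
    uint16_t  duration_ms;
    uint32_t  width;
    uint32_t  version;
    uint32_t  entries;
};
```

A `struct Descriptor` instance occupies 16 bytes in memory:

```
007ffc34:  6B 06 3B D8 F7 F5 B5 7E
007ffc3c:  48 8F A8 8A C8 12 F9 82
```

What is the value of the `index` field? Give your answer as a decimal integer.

1643

`index` is the first field, at byte offset 0, occupying 2 bytes.
Bytes at offsets 0..1: 6B 06.
Little-endian stores the least-significant byte at the lowest address.
Reassemble most-significant byte first: 06 6B → 0x066B.
0x066B = 1643.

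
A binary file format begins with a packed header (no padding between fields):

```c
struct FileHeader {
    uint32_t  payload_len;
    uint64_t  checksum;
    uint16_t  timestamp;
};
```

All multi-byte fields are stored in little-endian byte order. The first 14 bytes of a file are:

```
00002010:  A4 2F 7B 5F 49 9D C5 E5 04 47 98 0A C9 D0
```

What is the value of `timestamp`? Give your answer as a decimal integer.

`timestamp` follows `payload_len` (4 B), `checksum` (8 B), so it starts at offset 4 + 8 = 12 and occupies 2 bytes.
Bytes at offsets 12..13: C9 D0.
In little-endian order the low byte comes first in memory.
Reassemble most-significant byte first: D0 C9 → 0xD0C9.
0xD0C9 = 53449.

53449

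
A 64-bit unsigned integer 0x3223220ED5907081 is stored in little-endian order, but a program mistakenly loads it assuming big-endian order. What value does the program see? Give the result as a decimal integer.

9327114073023849266

Stored little-endian, the bytes at ascending addresses are 81 70 90 D5 0E 22 23 32.
Read back as big-endian, the last byte is least significant, giving 0x817090D50E222332.
0x817090D50E222332 = 9327114073023849266.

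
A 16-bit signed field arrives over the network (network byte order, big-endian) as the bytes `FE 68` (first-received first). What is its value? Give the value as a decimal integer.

In big-endian order the high byte comes first in memory.
The bytes are already most-significant first: 0xFE68.
Top bit is set, so as a signed 16-bit value this is 0xFE68 − 2^16 = -408.

-408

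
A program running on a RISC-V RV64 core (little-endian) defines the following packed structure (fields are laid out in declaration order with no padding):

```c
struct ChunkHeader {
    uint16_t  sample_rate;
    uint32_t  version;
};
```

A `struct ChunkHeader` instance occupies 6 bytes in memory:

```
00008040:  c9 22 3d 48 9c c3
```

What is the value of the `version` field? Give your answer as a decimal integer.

3281799229

`version` follows `sample_rate` (2 bytes), so it starts at byte offset 2 and occupies 4 bytes.
Bytes at offsets 2..5: 3D 48 9C C3.
Little-endian stores the least-significant byte at the lowest address.
Reassemble most-significant byte first: C3 9C 48 3D → 0xC39C483D.
0xC39C483D = 3281799229.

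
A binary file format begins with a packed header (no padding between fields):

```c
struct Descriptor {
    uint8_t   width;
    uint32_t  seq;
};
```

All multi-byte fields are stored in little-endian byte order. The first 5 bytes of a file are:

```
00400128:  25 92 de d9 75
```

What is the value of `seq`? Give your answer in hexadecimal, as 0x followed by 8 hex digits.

0x75D9DE92

`seq` follows `width` (1 byte), so it starts at byte offset 1 and occupies 4 bytes.
Bytes at offsets 1..4: 92 DE D9 75.
Little-endian stores the least-significant byte at the lowest address.
Reassemble most-significant byte first: 75 D9 DE 92 → 0x75D9DE92.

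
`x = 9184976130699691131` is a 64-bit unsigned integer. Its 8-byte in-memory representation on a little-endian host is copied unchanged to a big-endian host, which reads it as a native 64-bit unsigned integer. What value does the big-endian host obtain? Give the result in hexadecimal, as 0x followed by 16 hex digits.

0x7B04CC742097777F

9184976130699691131 in 64-bit hexadecimal is 0x7F77972074CC047B.
Stored little-endian, the bytes at ascending addresses are 7B 04 CC 74 20 97 77 7F.
Read back as big-endian, the last byte is least significant, giving 0x7B04CC742097777F.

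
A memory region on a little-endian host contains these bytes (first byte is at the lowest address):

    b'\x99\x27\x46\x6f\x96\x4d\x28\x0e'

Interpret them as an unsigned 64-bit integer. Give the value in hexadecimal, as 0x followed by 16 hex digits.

0x0E284D966F462799

Little-endian stores the least-significant byte at the lowest address.
Reassemble most-significant byte first: 0E 28 4D 96 6F 46 27 99 → 0x0E284D966F462799.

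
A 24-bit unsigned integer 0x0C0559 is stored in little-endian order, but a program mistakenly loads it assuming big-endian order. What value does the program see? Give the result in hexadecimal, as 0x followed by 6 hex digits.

Stored little-endian, the bytes at ascending addresses are 59 05 0C.
Read back as big-endian, the last byte is least significant, giving 0x59050C.

0x59050C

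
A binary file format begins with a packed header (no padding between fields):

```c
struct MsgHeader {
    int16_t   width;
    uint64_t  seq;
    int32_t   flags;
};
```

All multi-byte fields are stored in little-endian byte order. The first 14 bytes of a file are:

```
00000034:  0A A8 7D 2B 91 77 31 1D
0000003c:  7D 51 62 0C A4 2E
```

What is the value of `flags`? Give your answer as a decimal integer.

782503010

`flags` follows `width` (2 B), `seq` (8 B), so it starts at offset 2 + 8 = 10 and occupies 4 bytes.
Bytes at offsets 10..13: 62 0C A4 2E.
In little-endian order the low byte comes first in memory.
Reassemble most-significant byte first: 2E A4 0C 62 → 0x2EA40C62.
0x2EA40C62 = 782503010.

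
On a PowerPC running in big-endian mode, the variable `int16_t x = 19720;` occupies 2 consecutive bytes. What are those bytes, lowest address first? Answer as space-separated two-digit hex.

19720 in hexadecimal, padded to 16 bits, is 0x4D08.
Split into bytes (most-significant first): 4D 08.
Big-endian stores the most-significant byte at the lowest address.
So the memory order matches the most-significant-first order: 4D 08.

4D 08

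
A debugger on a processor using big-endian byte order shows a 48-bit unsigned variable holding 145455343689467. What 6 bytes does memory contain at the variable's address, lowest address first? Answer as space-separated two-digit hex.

84 4A 76 17 5E FB

145455343689467 in hexadecimal, padded to 48 bits, is 0x844A76175EFB.
Split into bytes (most-significant first): 84 4A 76 17 5E FB.
Big-endian: lowest address holds the most-significant byte.
So the memory order matches the most-significant-first order: 84 4A 76 17 5E FB.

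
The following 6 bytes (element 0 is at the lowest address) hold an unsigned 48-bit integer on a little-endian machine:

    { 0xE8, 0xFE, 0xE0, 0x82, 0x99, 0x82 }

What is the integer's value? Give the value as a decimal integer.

143595837390568

Little-endian: lowest address holds the least-significant byte.
Reassemble most-significant byte first: 82 99 82 E0 FE E8 → 0x829982E0FEE8.
0x829982E0FEE8 = 143595837390568.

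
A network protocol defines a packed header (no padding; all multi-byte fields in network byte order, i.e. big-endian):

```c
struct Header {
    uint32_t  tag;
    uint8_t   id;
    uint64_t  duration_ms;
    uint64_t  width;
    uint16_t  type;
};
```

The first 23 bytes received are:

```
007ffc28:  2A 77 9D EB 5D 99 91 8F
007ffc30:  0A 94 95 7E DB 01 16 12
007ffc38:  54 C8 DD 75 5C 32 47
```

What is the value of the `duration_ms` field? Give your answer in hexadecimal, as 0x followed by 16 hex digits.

`duration_ms` follows `tag` (4 B), `id` (1 B), so it starts at offset 4 + 1 = 5 and occupies 8 bytes.
Bytes at offsets 5..12: 99 91 8F 0A 94 95 7E DB.
Big-endian stores the most-significant byte at the lowest address.
The bytes are already most-significant first: 0x99918F0A94957EDB.

0x99918F0A94957EDB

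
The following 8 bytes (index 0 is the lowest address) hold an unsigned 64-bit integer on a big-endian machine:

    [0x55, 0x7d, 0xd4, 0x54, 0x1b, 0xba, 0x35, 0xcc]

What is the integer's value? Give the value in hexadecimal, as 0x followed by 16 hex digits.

0x557DD4541BBA35CC

Big-endian: lowest address holds the most-significant byte.
The bytes are already most-significant first: 0x557DD4541BBA35CC.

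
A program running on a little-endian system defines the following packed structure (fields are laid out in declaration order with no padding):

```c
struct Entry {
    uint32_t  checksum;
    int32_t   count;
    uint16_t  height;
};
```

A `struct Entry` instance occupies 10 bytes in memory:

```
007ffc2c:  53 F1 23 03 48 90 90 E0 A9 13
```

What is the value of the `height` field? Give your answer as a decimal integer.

`height` follows `checksum` (4 B), `count` (4 B), so it starts at offset 4 + 4 = 8 and occupies 2 bytes.
Bytes at offsets 8..9: A9 13.
Little-endian stores the least-significant byte at the lowest address.
Reassemble most-significant byte first: 13 A9 → 0x13A9.
0x13A9 = 5033.

5033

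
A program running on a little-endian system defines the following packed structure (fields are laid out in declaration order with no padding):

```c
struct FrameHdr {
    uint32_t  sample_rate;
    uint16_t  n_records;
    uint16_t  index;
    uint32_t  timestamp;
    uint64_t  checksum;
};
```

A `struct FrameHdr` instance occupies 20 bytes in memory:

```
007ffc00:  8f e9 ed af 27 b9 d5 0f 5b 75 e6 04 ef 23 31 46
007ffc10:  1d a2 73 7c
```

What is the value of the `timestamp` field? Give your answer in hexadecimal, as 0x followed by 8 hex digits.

0x04E6755B

`timestamp` follows `sample_rate` (4 B), `n_records` (2 B), `index` (2 B), so it starts at offset 4 + 2 + 2 = 8 and occupies 4 bytes.
Bytes at offsets 8..11: 5B 75 E6 04.
In little-endian order the low byte comes first in memory.
Reassemble most-significant byte first: 04 E6 75 5B → 0x04E6755B.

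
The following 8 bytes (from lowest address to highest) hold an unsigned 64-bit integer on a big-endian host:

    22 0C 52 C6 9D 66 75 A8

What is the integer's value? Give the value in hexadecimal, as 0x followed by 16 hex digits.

In big-endian order the high byte comes first in memory.
The bytes are already most-significant first: 0x220C52C69D6675A8.

0x220C52C69D6675A8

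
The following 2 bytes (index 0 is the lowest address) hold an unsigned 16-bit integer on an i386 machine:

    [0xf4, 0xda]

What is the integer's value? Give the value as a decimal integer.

Little-endian: lowest address holds the least-significant byte.
Reassemble most-significant byte first: DA F4 → 0xDAF4.
0xDAF4 = 56052.

56052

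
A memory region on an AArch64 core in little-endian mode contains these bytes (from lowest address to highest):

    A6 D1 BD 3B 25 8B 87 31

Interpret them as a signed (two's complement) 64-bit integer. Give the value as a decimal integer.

Little-endian: lowest address holds the least-significant byte.
Reassemble most-significant byte first: 31 87 8B 25 3B BD D1 A6 → 0x31878B253BBDD1A6.
0x31878B253BBDD1A6 = 3568974221746753958.

3568974221746753958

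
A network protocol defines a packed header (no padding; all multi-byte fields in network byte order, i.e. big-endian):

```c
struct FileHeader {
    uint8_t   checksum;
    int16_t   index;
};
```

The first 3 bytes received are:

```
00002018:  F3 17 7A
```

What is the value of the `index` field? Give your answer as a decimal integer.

6010

`index` follows `checksum` (1 byte), so it starts at byte offset 1 and occupies 2 bytes.
Bytes at offsets 1..2: 17 7A.
In big-endian order the high byte comes first in memory.
The bytes are already most-significant first: 0x177A.
0x177A = 6010.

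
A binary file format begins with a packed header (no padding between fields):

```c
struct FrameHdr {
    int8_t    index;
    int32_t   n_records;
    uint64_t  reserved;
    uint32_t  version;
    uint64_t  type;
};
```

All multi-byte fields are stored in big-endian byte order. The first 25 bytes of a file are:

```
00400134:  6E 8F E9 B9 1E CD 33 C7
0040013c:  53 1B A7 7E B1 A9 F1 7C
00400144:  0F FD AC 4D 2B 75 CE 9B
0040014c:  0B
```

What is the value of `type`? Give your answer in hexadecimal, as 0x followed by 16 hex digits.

`type` follows `index` (1 B), `n_records` (4 B), `reserved` (8 B), `version` (4 B), so it starts at offset 1 + 4 + 8 + 4 = 17 and occupies 8 bytes.
Bytes at offsets 17..24: FD AC 4D 2B 75 CE 9B 0B.
Big-endian stores the most-significant byte at the lowest address.
The bytes are already most-significant first: 0xFDAC4D2B75CE9B0B.

0xFDAC4D2B75CE9B0B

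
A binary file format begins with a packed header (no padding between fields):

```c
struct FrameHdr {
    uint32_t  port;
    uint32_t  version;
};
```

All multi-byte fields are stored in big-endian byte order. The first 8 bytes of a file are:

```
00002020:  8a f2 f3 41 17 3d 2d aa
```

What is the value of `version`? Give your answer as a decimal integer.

389885354

`version` follows `port` (4 bytes), so it starts at byte offset 4 and occupies 4 bytes.
Bytes at offsets 4..7: 17 3D 2D AA.
Big-endian: lowest address holds the most-significant byte.
The bytes are already most-significant first: 0x173D2DAA.
0x173D2DAA = 389885354.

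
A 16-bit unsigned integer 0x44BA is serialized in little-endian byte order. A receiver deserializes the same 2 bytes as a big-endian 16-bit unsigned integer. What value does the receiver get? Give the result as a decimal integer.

Stored little-endian, the bytes at ascending addresses are BA 44.
Read back as big-endian, the last byte is least significant, giving 0xBA44.
0xBA44 = 47684.

47684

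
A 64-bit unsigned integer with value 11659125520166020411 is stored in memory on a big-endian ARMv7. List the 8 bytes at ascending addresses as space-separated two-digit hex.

11659125520166020411 in hexadecimal, padded to 64 bits, is 0xA1CD88E34D2FE53B.
Split into bytes (most-significant first): A1 CD 88 E3 4D 2F E5 3B.
In big-endian order the high byte comes first in memory.
So the memory order matches the most-significant-first order: A1 CD 88 E3 4D 2F E5 3B.

A1 CD 88 E3 4D 2F E5 3B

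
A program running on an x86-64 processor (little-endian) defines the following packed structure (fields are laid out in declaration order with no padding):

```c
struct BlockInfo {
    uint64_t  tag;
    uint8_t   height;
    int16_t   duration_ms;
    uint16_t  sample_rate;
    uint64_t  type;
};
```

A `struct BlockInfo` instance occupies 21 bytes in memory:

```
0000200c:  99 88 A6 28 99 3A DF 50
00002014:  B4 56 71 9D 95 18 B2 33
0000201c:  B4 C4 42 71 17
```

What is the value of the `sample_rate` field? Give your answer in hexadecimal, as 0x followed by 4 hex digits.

0x959D

`sample_rate` follows `tag` (8 B), `height` (1 B), `duration_ms` (2 B), so it starts at offset 8 + 1 + 2 = 11 and occupies 2 bytes.
Bytes at offsets 11..12: 9D 95.
Little-endian stores the least-significant byte at the lowest address.
Reassemble most-significant byte first: 95 9D → 0x959D.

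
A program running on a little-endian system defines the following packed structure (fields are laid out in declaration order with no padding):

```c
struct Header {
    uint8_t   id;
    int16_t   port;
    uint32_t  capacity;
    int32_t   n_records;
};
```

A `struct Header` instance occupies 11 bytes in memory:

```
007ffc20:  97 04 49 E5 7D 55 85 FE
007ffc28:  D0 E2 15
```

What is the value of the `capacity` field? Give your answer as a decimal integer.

`capacity` follows `id` (1 B), `port` (2 B), so it starts at offset 1 + 2 = 3 and occupies 4 bytes.
Bytes at offsets 3..6: E5 7D 55 85.
Little-endian: lowest address holds the least-significant byte.
Reassemble most-significant byte first: 85 55 7D E5 → 0x85557DE5.
0x85557DE5 = 2236972517.

2236972517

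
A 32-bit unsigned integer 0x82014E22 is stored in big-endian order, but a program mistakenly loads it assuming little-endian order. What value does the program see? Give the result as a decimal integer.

575537538

Stored big-endian, the bytes at ascending addresses are 82 01 4E 22.
Read back as little-endian, the first byte is least significant, giving 0x224E0182.
0x224E0182 = 575537538.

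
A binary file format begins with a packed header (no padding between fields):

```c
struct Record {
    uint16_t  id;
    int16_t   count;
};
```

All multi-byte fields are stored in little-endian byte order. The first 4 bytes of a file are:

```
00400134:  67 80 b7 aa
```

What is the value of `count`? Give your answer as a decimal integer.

`count` follows `id` (2 bytes), so it starts at byte offset 2 and occupies 2 bytes.
Bytes at offsets 2..3: B7 AA.
Little-endian stores the least-significant byte at the lowest address.
Reassemble most-significant byte first: AA B7 → 0xAAB7.
Top bit is set, so as a signed 16-bit value this is 0xAAB7 − 2^16 = -21833.

-21833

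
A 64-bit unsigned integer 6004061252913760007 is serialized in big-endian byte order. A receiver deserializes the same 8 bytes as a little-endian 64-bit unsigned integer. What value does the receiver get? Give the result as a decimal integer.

6004061252913760007 in 64-bit hexadecimal is 0x5352B5E60D9C8707.
Stored big-endian, the bytes at ascending addresses are 53 52 B5 E6 0D 9C 87 07.
Read back as little-endian, the first byte is least significant, giving 0x07879C0DE6B55253.
0x07879C0DE6B55253 = 542573863640584787.

542573863640584787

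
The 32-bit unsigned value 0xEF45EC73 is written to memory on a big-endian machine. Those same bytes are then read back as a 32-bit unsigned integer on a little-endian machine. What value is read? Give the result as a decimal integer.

Stored big-endian, the bytes at ascending addresses are EF 45 EC 73.
Read back as little-endian, the first byte is least significant, giving 0x73EC45EF.
0x73EC45EF = 1944864239.

1944864239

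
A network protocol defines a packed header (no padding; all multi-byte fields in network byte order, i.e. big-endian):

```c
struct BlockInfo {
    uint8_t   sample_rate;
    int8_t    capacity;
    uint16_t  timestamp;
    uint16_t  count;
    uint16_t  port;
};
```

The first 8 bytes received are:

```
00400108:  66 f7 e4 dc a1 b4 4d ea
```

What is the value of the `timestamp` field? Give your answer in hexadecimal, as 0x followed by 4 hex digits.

`timestamp` follows `sample_rate` (1 B), `capacity` (1 B), so it starts at offset 1 + 1 = 2 and occupies 2 bytes.
Bytes at offsets 2..3: E4 DC.
In big-endian order the high byte comes first in memory.
The bytes are already most-significant first: 0xE4DC.

0xE4DC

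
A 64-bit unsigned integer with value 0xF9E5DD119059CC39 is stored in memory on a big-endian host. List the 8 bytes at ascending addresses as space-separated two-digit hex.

Split into bytes (most-significant first): F9 E5 DD 11 90 59 CC 39.
Big-endian: lowest address holds the most-significant byte.
So the memory order matches the most-significant-first order: F9 E5 DD 11 90 59 CC 39.

F9 E5 DD 11 90 59 CC 39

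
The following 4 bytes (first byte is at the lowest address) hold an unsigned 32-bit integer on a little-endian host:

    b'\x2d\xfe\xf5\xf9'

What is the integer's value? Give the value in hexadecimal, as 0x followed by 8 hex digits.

0xF9F5FE2D

Little-endian stores the least-significant byte at the lowest address.
Reassemble most-significant byte first: F9 F5 FE 2D → 0xF9F5FE2D.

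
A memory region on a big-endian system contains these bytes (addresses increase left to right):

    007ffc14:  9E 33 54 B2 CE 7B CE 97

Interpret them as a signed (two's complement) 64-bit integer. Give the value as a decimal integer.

Big-endian: lowest address holds the most-significant byte.
The bytes are already most-significant first: 0x9E3354B2CE7BCE97.
Top bit is set, so as a signed 64-bit value this is 0x9E3354B2CE7BCE97 − 2^64 = -7047195864959562089.

-7047195864959562089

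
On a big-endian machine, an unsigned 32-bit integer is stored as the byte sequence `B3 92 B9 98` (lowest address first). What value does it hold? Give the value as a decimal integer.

3012737432

Big-endian: lowest address holds the most-significant byte.
The bytes are already most-significant first: 0xB392B998.
0xB392B998 = 3012737432.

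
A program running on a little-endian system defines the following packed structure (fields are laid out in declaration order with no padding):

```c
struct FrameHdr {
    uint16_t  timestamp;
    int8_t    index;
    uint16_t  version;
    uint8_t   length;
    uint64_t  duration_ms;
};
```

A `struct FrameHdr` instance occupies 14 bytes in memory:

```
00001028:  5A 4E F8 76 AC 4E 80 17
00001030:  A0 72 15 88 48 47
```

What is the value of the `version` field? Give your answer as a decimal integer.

44150

`version` follows `timestamp` (2 B), `index` (1 B), so it starts at offset 2 + 1 = 3 and occupies 2 bytes.
Bytes at offsets 3..4: 76 AC.
In little-endian order the low byte comes first in memory.
Reassemble most-significant byte first: AC 76 → 0xAC76.
0xAC76 = 44150.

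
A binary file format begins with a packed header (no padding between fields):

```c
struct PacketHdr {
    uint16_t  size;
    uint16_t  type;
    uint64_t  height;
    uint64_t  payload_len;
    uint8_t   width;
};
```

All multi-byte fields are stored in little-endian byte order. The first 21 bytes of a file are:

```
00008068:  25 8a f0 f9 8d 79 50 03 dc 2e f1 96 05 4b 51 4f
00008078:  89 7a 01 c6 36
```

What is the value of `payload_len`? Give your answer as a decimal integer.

14267819824646277893

`payload_len` follows `size` (2 B), `type` (2 B), `height` (8 B), so it starts at offset 2 + 2 + 8 = 12 and occupies 8 bytes.
Bytes at offsets 12..19: 05 4B 51 4F 89 7A 01 C6.
In little-endian order the low byte comes first in memory.
Reassemble most-significant byte first: C6 01 7A 89 4F 51 4B 05 → 0xC6017A894F514B05.
0xC6017A894F514B05 = 14267819824646277893.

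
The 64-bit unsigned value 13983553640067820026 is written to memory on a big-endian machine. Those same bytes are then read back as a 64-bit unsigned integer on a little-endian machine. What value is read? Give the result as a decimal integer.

18080224715633266626

13983553640067820026 in 64-bit hexadecimal is 0xC20F8FF295DCE9FA.
Stored big-endian, the bytes at ascending addresses are C2 0F 8F F2 95 DC E9 FA.
Read back as little-endian, the first byte is least significant, giving 0xFAE9DC95F28F0FC2.
0xFAE9DC95F28F0FC2 = 18080224715633266626.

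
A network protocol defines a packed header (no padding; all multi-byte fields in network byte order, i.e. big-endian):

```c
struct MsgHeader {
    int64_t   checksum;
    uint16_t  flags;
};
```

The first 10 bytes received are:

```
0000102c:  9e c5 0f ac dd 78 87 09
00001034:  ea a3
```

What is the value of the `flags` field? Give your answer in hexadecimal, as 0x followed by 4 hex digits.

`flags` follows `checksum` (8 bytes), so it starts at byte offset 8 and occupies 2 bytes.
Bytes at offsets 8..9: EA A3.
In big-endian order the high byte comes first in memory.
The bytes are already most-significant first: 0xEAA3.

0xEAA3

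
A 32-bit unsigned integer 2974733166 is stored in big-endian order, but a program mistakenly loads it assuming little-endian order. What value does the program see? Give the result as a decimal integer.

2974733166 in 32-bit hexadecimal is 0xB14ED36E.
Stored big-endian, the bytes at ascending addresses are B1 4E D3 6E.
Read back as little-endian, the first byte is least significant, giving 0x6ED34EB1.
0x6ED34EB1 = 1859342001.

1859342001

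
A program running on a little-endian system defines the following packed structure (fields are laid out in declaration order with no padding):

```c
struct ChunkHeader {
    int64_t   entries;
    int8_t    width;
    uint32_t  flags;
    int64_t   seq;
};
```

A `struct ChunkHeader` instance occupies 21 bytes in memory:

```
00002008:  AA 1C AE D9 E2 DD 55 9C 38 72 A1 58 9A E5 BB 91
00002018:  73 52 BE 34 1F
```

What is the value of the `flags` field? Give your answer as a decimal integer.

2589499762

`flags` follows `entries` (8 B), `width` (1 B), so it starts at offset 8 + 1 = 9 and occupies 4 bytes.
Bytes at offsets 9..12: 72 A1 58 9A.
In little-endian order the low byte comes first in memory.
Reassemble most-significant byte first: 9A 58 A1 72 → 0x9A58A172.
0x9A58A172 = 2589499762.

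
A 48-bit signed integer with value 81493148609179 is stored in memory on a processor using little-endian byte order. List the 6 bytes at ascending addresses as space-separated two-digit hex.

9B AA 2C 1A 1E 4A

81493148609179 in hexadecimal, padded to 48 bits, is 0x4A1E1A2CAA9B.
Split into bytes (most-significant first): 4A 1E 1A 2C AA 9B.
Little-endian stores the least-significant byte at the lowest address.
So at ascending addresses the bytes are 9B AA 2C 1A 1E 4A.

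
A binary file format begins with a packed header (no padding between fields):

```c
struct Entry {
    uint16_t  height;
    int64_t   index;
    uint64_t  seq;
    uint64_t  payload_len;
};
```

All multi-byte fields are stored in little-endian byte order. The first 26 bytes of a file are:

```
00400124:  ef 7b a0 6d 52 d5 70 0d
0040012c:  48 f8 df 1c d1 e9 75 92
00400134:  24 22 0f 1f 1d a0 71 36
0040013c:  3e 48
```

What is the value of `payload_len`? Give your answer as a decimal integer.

`payload_len` follows `height` (2 B), `index` (8 B), `seq` (8 B), so it starts at offset 2 + 8 + 8 = 18 and occupies 8 bytes.
Bytes at offsets 18..25: 0F 1F 1D A0 71 36 3E 48.
In little-endian order the low byte comes first in memory.
Reassemble most-significant byte first: 48 3E 36 71 A0 1D 1F 0F → 0x483E3671A01D1F0F.
0x483E3671A01D1F0F = 5205658080932339471.

5205658080932339471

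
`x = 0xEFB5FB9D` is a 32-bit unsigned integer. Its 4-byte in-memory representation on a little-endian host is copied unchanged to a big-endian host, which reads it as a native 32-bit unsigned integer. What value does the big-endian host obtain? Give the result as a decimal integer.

2650519023

Stored little-endian, the bytes at ascending addresses are 9D FB B5 EF.
Read back as big-endian, the last byte is least significant, giving 0x9DFBB5EF.
0x9DFBB5EF = 2650519023.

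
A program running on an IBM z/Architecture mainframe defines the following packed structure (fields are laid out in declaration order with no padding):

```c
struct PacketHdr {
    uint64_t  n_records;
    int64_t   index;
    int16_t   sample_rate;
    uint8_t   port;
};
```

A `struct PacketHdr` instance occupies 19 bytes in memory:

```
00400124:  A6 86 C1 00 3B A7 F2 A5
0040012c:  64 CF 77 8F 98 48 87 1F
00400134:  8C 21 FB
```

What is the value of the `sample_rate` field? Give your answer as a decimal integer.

`sample_rate` follows `n_records` (8 B), `index` (8 B), so it starts at offset 8 + 8 = 16 and occupies 2 bytes.
Bytes at offsets 16..17: 8C 21.
Big-endian stores the most-significant byte at the lowest address.
The bytes are already most-significant first: 0x8C21.
Top bit is set, so as a signed 16-bit value this is 0x8C21 − 2^16 = -29663.

-29663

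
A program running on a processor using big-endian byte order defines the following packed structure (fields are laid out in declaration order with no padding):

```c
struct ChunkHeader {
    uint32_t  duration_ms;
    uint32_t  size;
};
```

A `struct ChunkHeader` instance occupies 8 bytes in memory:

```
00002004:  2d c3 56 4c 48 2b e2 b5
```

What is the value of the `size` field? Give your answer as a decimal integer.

`size` follows `duration_ms` (4 bytes), so it starts at byte offset 4 and occupies 4 bytes.
Bytes at offsets 4..7: 48 2B E2 B5.
Big-endian stores the most-significant byte at the lowest address.
The bytes are already most-significant first: 0x482BE2B5.
0x482BE2B5 = 1210835637.

1210835637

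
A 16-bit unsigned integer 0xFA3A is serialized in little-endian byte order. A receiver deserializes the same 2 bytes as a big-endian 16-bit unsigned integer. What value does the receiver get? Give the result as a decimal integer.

Stored little-endian, the bytes at ascending addresses are 3A FA.
Read back as big-endian, the last byte is least significant, giving 0x3AFA.
0x3AFA = 15098.

15098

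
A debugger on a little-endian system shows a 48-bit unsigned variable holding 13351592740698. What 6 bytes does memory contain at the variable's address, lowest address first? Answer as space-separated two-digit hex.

5A 47 F1 A8 24 0C

13351592740698 in hexadecimal, padded to 48 bits, is 0x0C24A8F1475A.
Split into bytes (most-significant first): 0C 24 A8 F1 47 5A.
Little-endian stores the least-significant byte at the lowest address.
So at ascending addresses the bytes are 5A 47 F1 A8 24 0C.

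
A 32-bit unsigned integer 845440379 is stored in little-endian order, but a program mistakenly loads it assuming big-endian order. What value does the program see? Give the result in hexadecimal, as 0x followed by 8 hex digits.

845440379 in 32-bit hexadecimal is 0x3264657B.
Stored little-endian, the bytes at ascending addresses are 7B 65 64 32.
Read back as big-endian, the last byte is least significant, giving 0x7B656432.

0x7B656432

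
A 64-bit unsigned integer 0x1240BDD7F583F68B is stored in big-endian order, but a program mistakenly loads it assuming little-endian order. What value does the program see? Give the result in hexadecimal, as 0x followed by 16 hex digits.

Stored big-endian, the bytes at ascending addresses are 12 40 BD D7 F5 83 F6 8B.
Read back as little-endian, the first byte is least significant, giving 0x8BF683F5D7BD4012.

0x8BF683F5D7BD4012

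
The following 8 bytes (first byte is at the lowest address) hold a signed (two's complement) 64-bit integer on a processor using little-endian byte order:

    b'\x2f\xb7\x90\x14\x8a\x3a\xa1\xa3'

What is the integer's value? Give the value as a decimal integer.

-6655974409551956177

Little-endian stores the least-significant byte at the lowest address.
Reassemble most-significant byte first: A3 A1 3A 8A 14 90 B7 2F → 0xA3A13A8A1490B72F.
Top bit is set, so as a signed 64-bit value this is 0xA3A13A8A1490B72F − 2^64 = -6655974409551956177.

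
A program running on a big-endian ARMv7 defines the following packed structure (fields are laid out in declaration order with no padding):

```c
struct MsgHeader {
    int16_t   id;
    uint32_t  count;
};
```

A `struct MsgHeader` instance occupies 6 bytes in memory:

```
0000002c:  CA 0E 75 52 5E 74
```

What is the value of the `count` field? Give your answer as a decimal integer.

1968332404

`count` follows `id` (2 bytes), so it starts at byte offset 2 and occupies 4 bytes.
Bytes at offsets 2..5: 75 52 5E 74.
Big-endian stores the most-significant byte at the lowest address.
The bytes are already most-significant first: 0x75525E74.
0x75525E74 = 1968332404.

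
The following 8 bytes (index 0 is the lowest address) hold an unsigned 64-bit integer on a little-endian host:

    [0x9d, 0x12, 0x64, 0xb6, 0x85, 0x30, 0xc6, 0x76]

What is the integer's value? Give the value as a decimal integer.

Little-endian stores the least-significant byte at the lowest address.
Reassemble most-significant byte first: 76 C6 30 85 B6 64 12 9D → 0x76C63085B664129D.
0x76C63085B664129D = 8558581492713001629.

8558581492713001629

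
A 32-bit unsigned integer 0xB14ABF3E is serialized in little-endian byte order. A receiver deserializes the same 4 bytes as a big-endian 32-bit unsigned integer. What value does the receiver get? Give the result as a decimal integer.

Stored little-endian, the bytes at ascending addresses are 3E BF 4A B1.
Read back as big-endian, the last byte is least significant, giving 0x3EBF4AB1.
0x3EBF4AB1 = 1052723889.

1052723889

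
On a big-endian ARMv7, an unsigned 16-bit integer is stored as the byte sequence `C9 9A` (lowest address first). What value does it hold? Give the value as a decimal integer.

In big-endian order the high byte comes first in memory.
The bytes are already most-significant first: 0xC99A.
0xC99A = 51610.

51610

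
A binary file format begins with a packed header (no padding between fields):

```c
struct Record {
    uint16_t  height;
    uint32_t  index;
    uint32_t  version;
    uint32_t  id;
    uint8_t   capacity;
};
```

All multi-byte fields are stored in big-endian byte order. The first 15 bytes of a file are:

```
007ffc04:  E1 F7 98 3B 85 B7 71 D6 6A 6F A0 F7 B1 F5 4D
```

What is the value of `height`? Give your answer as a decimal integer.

57847

`height` is the first field, at byte offset 0, occupying 2 bytes.
Bytes at offsets 0..1: E1 F7.
Big-endian stores the most-significant byte at the lowest address.
The bytes are already most-significant first: 0xE1F7.
0xE1F7 = 57847.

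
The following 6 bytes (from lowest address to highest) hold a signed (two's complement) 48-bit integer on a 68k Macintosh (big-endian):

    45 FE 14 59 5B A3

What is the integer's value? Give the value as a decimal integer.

In big-endian order the high byte comes first in memory.
The bytes are already most-significant first: 0x45FE14595BA3.
0x45FE14595BA3 = 76957565410211.

76957565410211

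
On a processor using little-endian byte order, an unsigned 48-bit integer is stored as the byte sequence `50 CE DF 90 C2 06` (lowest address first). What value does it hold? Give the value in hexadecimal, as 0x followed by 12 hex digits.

Little-endian stores the least-significant byte at the lowest address.
Reassemble most-significant byte first: 06 C2 90 DF CE 50 → 0x06C290DFCE50.

0x06C290DFCE50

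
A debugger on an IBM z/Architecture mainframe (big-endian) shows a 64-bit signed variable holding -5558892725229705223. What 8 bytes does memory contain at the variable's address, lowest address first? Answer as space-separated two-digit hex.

B2 DA D8 84 C8 2E 27 F9

Two's complement of -5558892725229705223 in 64 bits: 5558892725229705223 = 0x4D25277B37D1D807; invert → 0xB2DAD884C82E27F8; add 1 → 0xB2DAD884C82E27F9.
Split into bytes (most-significant first): B2 DA D8 84 C8 2E 27 F9.
Big-endian: lowest address holds the most-significant byte.
So the memory order matches the most-significant-first order: B2 DA D8 84 C8 2E 27 F9.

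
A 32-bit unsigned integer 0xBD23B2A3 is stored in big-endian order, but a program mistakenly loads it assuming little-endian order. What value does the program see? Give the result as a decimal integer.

2746360765

Stored big-endian, the bytes at ascending addresses are BD 23 B2 A3.
Read back as little-endian, the first byte is least significant, giving 0xA3B223BD.
0xA3B223BD = 2746360765.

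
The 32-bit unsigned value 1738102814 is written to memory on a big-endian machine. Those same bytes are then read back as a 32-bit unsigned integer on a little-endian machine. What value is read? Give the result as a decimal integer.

1738102814 in 32-bit hexadecimal is 0x6799581E.
Stored big-endian, the bytes at ascending addresses are 67 99 58 1E.
Read back as little-endian, the first byte is least significant, giving 0x1E589967.
0x1E589967 = 509122919.

509122919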